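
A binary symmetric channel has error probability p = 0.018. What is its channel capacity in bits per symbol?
0.8699 bits

For a binary symmetric channel (BSC) with error probability p:
Capacity C = 1 - H(p) bits per symbol

where H(p) = -p log₂(p) - (1-p) log₂(1-p) is the binary entropy function.

H(0.018) = 0.1301 bits
C = 1 - 0.1301 = 0.8699 bits per symbol

This means we can reliably transmit up to 0.8699 bits of information per channel use.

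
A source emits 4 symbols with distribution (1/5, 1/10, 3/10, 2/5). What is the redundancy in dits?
0.0462 dits

Redundancy measures how far a source is from maximum entropy:
R = H_max - H(X)

Maximum entropy for 4 symbols: H_max = log_10(4) = 0.6021 dits
Actual entropy: H(X) = 0.5558 dits
Redundancy: R = 0.6021 - 0.5558 = 0.0462 dits

This redundancy represents potential for compression: the source could be compressed by 0.0462 dits per symbol.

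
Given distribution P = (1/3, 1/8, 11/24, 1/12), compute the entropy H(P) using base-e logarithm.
1.1908 nats

Shannon entropy is H(X) = -Σ p(x) log p(x).

For P = (1/3, 1/8, 11/24, 1/12):
H = -1/3 × log_e(1/3) -1/8 × log_e(1/8) -11/24 × log_e(11/24) -1/12 × log_e(1/12)
H = 1.1908 nats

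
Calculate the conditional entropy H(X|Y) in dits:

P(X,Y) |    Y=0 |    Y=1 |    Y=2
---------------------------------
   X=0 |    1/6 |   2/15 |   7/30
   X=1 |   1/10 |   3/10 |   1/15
0.2618 dits

Using the chain rule: H(X|Y) = H(X,Y) - H(Y)

First, compute H(X,Y) = 0.7291 dits

Marginal P(Y) = (4/15, 13/30, 3/10)
H(Y) = 0.4673 dits

H(X|Y) = H(X,Y) - H(Y) = 0.7291 - 0.4673 = 0.2618 dits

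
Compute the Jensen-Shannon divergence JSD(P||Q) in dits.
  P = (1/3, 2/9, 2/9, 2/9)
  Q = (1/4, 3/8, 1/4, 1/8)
0.0088 dits

Jensen-Shannon divergence is:
JSD(P||Q) = 0.5 × D_KL(P||M) + 0.5 × D_KL(Q||M)
where M = 0.5 × (P + Q) is the mixture distribution.

M = 0.5 × (1/3, 2/9, 2/9, 2/9) + 0.5 × (1/4, 3/8, 1/4, 1/8) = (7/24, 0.298611, 0.236111, 0.173611)

D_KL(P||M) = 0.0088 dits
D_KL(Q||M) = 0.0087 dits

JSD(P||Q) = 0.5 × 0.0088 + 0.5 × 0.0087 = 0.0088 dits

Unlike KL divergence, JSD is symmetric and bounded: 0 ≤ JSD ≤ log(2).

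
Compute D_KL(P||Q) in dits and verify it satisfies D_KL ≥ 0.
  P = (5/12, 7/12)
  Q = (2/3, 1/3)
0.0567 dits

KL divergence satisfies the Gibbs inequality: D_KL(P||Q) ≥ 0 for all distributions P, Q.

D_KL(P||Q) = Σ p(x) log(p(x)/q(x))
Term by term:
  x=0: 5/12 × log_10[(5/12)/(2/3)] = -0.0850
  x=1: 7/12 × log_10[(7/12)/(1/3)] = 0.1418
D_KL(P||Q) = 0.0567 dits

D_KL(P||Q) = 0.0567 ≥ 0 ✓

This non-negativity is a fundamental property: relative entropy cannot be negative because it measures how different Q is from P.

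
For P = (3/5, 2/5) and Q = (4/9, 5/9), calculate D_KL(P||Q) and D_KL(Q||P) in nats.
D_KL(P||Q) = 0.0487, D_KL(Q||P) = 0.0491

KL divergence is not symmetric: D_KL(P||Q) ≠ D_KL(Q||P) in general.

D_KL(P||Q) = 0.0487 nats
D_KL(Q||P) = 0.0491 nats

No, they are not equal!

This asymmetry is why KL divergence is not a true distance metric.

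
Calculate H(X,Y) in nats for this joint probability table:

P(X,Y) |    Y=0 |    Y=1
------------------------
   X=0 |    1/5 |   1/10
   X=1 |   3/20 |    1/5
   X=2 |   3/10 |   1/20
1.6696 nats

Joint entropy is H(X,Y) = -Σ_{x,y} p(x,y) log p(x,y).

Summing over all non-zero entries:
H(X,Y) = -[1/5·log_e(1/5) + 1/10·log_e(1/10) + 3/20·log_e(3/20) + 1/5·log_e(1/5) + 3/10·log_e(3/10) + 1/20·log_e(1/20)]
H(X,Y) = 1.6696 nats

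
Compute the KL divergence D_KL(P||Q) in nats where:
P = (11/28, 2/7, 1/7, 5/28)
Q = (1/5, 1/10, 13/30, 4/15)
0.3350 nats

KL divergence: D_KL(P||Q) = Σ p(x) log(p(x)/q(x))

Computing term by term:
  x=0: 11/28 × log_e[(11/28)/(1/5)] = 11/28 × 0.6751 = 0.2652
  x=1: 2/7 × log_e[(2/7)/(1/10)] = 2/7 × 1.0498 = 0.2999
  x=2: 1/7 × log_e[(1/7)/(13/30)] = 1/7 × -1.1097 = -0.1585
  x=3: 5/28 × log_e[(5/28)/(4/15)] = 5/28 × -0.4010 = -0.0716

D_KL(P||Q) = 0.3350 nats

Note: KL divergence is always non-negative and equals 0 iff P = Q.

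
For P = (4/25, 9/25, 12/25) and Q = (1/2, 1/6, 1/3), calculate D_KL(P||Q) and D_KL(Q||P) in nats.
D_KL(P||Q) = 0.2700, D_KL(Q||P) = 0.3198

KL divergence is not symmetric: D_KL(P||Q) ≠ D_KL(Q||P) in general.

D_KL(P||Q) = 0.2700 nats
D_KL(Q||P) = 0.3198 nats

No, they are not equal!

This asymmetry is why KL divergence is not a true distance metric.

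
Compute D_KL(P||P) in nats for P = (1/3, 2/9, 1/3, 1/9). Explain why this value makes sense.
0.0000 nats

KL divergence satisfies the Gibbs inequality: D_KL(P||Q) ≥ 0 for all distributions P, Q.

D_KL(P||Q) = Σ p(x) log(p(x)/q(x))
Each term is p(x) × log_e(p(x)/p(x)) = p(x) × log_e(1) = 0, so the sum is 0.
D_KL(P||Q) = 0.0000 nats

When P = Q, the KL divergence is exactly 0, as there is no 'divergence' between identical distributions.

This non-negativity is a fundamental property: relative entropy cannot be negative because it measures how different Q is from P.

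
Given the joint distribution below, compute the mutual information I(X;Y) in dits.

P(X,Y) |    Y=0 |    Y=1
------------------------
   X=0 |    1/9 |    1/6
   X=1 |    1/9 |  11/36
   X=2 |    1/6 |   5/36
0.0127 dits

Mutual information: I(X;Y) = H(X) + H(Y) - H(X,Y)

Marginals:
P(X) = (5/18, 5/12, 11/36), H(X) = 0.4703 dits
P(Y) = (7/18, 11/18), H(Y) = 0.2902 dits

Joint entropy: H(X,Y) = 0.7478 dits

I(X;Y) = 0.4703 + 0.2902 - 0.7478 = 0.0127 dits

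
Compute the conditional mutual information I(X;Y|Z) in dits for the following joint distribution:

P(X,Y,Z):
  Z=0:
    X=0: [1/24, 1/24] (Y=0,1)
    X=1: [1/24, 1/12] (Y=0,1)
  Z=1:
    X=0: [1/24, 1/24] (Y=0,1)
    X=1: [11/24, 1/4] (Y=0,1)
0.0027 dits

Conditional mutual information: I(X;Y|Z) = H(X|Z) + H(Y|Z) - H(X,Y|Z)

H(Z) = 0.2222
H(X,Z) = 0.3988 → H(X|Z) = 0.1766
H(Y,Z) = 0.5094 → H(Y|Z) = 0.2872
H(X,Y,Z) = 0.6833 → H(X,Y|Z) = 0.4610

I(X;Y|Z) = 0.1766 + 0.2872 - 0.4610 = 0.0027 dits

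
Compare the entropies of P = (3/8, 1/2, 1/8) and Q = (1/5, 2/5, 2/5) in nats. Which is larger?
Q

Computing entropies in nats:
H(P) = 0.9743
H(Q) = 1.0549

Distribution Q has higher entropy.

Intuition: The distribution closer to uniform (more spread out) has higher entropy.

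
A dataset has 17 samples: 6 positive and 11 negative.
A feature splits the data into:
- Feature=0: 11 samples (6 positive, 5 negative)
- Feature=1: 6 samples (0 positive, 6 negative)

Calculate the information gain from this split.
0.2935 bits

Information Gain = H(Y) - H(Y|Feature)

Before split:
P(positive) = 6/17 = 0.3529
H(Y) = 0.9367 bits

After split:
Feature=0: H = 0.9940 bits (weight = 11/17)
Feature=1: H = 0.0000 bits (weight = 6/17)
H(Y|Feature) = (11/17)×0.9940 + (6/17)×0.0000 = 0.6432 bits

Information Gain = 0.9367 - 0.6432 = 0.2935 bits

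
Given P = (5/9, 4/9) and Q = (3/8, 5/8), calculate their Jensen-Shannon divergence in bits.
0.0238 bits

Jensen-Shannon divergence is:
JSD(P||Q) = 0.5 × D_KL(P||M) + 0.5 × D_KL(Q||M)
where M = 0.5 × (P + Q) is the mixture distribution.

M = 0.5 × (5/9, 4/9) + 0.5 × (3/8, 5/8) = (0.465278, 0.534722)

D_KL(P||M) = 0.0236 bits
D_KL(Q||M) = 0.0240 bits

JSD(P||Q) = 0.5 × 0.0236 + 0.5 × 0.0240 = 0.0238 bits

Unlike KL divergence, JSD is symmetric and bounded: 0 ≤ JSD ≤ log(2).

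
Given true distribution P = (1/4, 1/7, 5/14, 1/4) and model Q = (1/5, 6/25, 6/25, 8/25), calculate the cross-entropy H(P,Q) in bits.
2.0209 bits

Cross-entropy: H(P,Q) = -Σ p(x) log q(x)

Alternatively: H(P,Q) = H(P) + D_KL(P||Q)
H(P) = 1.9316 bits
D_KL(P||Q) = 0.0893 bits

H(P,Q) = 1.9316 + 0.0893 = 2.0209 bits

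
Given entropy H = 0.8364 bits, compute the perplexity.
1.7856

Perplexity is 2^H (or exp(H) for natural log).

H = 0.8364 bits
Perplexity = 2^0.8364 = 1.7856

Interpretation: The model's uncertainty is equivalent to choosing uniformly among 1.8 options.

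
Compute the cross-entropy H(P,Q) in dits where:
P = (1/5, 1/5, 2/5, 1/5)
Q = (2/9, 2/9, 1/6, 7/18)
0.6546 dits

Cross-entropy: H(P,Q) = -Σ p(x) log q(x)

Alternatively: H(P,Q) = H(P) + D_KL(P||Q)
H(P) = 0.5786 dits
D_KL(P||Q) = 0.0760 dits

H(P,Q) = 0.5786 + 0.0760 = 0.6546 dits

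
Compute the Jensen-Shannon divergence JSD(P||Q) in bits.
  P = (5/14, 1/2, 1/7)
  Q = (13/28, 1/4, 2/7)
0.0532 bits

Jensen-Shannon divergence is:
JSD(P||Q) = 0.5 × D_KL(P||M) + 0.5 × D_KL(Q||M)
where M = 0.5 × (P + Q) is the mixture distribution.

M = 0.5 × (5/14, 1/2, 1/7) + 0.5 × (13/28, 1/4, 2/7) = (0.410714, 3/8, 3/14)

D_KL(P||M) = 0.0519 bits
D_KL(Q||M) = 0.0545 bits

JSD(P||Q) = 0.5 × 0.0519 + 0.5 × 0.0545 = 0.0532 bits

Unlike KL divergence, JSD is symmetric and bounded: 0 ≤ JSD ≤ log(2).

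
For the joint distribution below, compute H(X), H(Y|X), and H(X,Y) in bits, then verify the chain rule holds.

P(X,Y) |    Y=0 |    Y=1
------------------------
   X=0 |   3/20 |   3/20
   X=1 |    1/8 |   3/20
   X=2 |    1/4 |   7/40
H(X,Y) = 2.5467, H(X) = 1.5579, H(Y|X) = 0.9888 (all in bits)

Chain rule: H(X,Y) = H(X) + H(Y|X)

Left side — joint entropy directly:
H(X,Y) = -Σ p(x,y) log p(x,y) = 2.5467 bits

Right side — compute H(Y|X) from the conditional distributions:
P(X) = (3/10, 11/40, 17/40), so H(X) = 1.5579 bits
H(Y|X) = Σ_x P(X=x) · H(Y|X=x):
  P(Y|X=0) = (1/2, 1/2), H(Y|X=0) = 1.0000, weight P(X=0) = 3/10
  P(Y|X=1) = (5/11, 6/11), H(Y|X=1) = 0.9940, weight P(X=1) = 11/40
  P(Y|X=2) = (10/17, 7/17), H(Y|X=2) = 0.9774, weight P(X=2) = 17/40
H(Y|X) = 0.9888 bits

H(X) + H(Y|X) = 1.5579 + 0.9888 = 2.5467 bits

Both sides equal 2.5467 bits. ✓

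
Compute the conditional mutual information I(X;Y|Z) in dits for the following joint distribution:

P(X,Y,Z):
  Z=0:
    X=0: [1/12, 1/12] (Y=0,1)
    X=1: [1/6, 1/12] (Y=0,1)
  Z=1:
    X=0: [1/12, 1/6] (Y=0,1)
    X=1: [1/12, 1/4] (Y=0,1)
0.0036 dits

Conditional mutual information: I(X;Y|Z) = H(X|Z) + H(Y|Z) - H(X,Y|Z)

H(Z) = 0.2950
H(X,Z) = 0.5898 → H(X|Z) = 0.2948
H(Y,Z) = 0.5683 → H(Y|Z) = 0.2734
H(X,Y,Z) = 0.8596 → H(X,Y|Z) = 0.5646

I(X;Y|Z) = 0.2948 + 0.2734 - 0.5646 = 0.0036 dits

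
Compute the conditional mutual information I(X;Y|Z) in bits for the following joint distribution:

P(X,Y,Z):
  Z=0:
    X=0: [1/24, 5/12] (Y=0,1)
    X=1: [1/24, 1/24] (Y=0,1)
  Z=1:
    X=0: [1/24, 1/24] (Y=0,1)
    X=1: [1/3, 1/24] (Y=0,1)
0.0922 bits

Conditional mutual information: I(X;Y|Z) = H(X|Z) + H(Y|Z) - H(X,Y|Z)

H(Z) = 0.9950
H(X,Z) = 1.6440 → H(X|Z) = 0.6490
H(Y,Z) = 1.6440 → H(Y|Z) = 0.6490
H(X,Y,Z) = 2.2008 → H(X,Y|Z) = 1.2058

I(X;Y|Z) = 0.6490 + 0.6490 - 1.2058 = 0.0922 bits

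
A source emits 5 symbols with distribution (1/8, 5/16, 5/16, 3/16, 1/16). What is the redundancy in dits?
0.0588 dits

Redundancy measures how far a source is from maximum entropy:
R = H_max - H(X)

Maximum entropy for 5 symbols: H_max = log_10(5) = 0.6990 dits
Actual entropy: H(X) = 0.6402 dits
Redundancy: R = 0.6990 - 0.6402 = 0.0588 dits

This redundancy represents potential for compression: the source could be compressed by 0.0588 dits per symbol.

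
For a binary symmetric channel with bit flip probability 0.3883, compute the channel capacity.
0.0363 bits

For a binary symmetric channel (BSC) with error probability p:
Capacity C = 1 - H(p) bits per symbol

where H(p) = -p log₂(p) - (1-p) log₂(1-p) is the binary entropy function.

H(0.3883) = 0.9637 bits
C = 1 - 0.9637 = 0.0363 bits per symbol

This means we can reliably transmit up to 0.0363 bits of information per channel use.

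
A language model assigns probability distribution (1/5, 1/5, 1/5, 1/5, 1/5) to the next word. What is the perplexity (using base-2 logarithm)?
5.0000

Perplexity is 2^H (or exp(H) for natural log).

First, H = -Σ p log p = 2.3219 bits
Perplexity = 2^2.3219 = 5.0000

Interpretation: The model's uncertainty is equivalent to choosing uniformly among 5.0 options.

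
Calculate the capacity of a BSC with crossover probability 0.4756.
0.0017 bits

For a binary symmetric channel (BSC) with error probability p:
Capacity C = 1 - H(p) bits per symbol

where H(p) = -p log₂(p) - (1-p) log₂(1-p) is the binary entropy function.

H(0.4756) = 0.9983 bits
C = 1 - 0.9983 = 0.0017 bits per symbol

This means we can reliably transmit up to 0.0017 bits of information per channel use.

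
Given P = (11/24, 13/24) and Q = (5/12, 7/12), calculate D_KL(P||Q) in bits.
0.0051 bits

KL divergence: D_KL(P||Q) = Σ p(x) log(p(x)/q(x))

Computing term by term:
  x=0: 11/24 × log_2[(11/24)/(5/12)] = 11/24 × 0.1375 = 0.0630
  x=1: 13/24 × log_2[(13/24)/(7/12)] = 13/24 × -0.1069 = -0.0579

D_KL(P||Q) = 0.0051 bits

Note: KL divergence is always non-negative and equals 0 iff P = Q.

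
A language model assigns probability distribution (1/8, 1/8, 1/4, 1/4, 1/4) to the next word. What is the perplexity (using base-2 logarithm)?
4.7568

Perplexity is 2^H (or exp(H) for natural log).

First, H = -Σ p log p = 2.2500 bits
Perplexity = 2^2.2500 = 4.7568

Interpretation: The model's uncertainty is equivalent to choosing uniformly among 4.8 options.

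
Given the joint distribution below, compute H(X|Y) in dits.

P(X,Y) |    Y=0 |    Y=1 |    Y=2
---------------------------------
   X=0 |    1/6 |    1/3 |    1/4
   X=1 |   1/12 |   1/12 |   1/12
0.2411 dits

Using the chain rule: H(X|Y) = H(X,Y) - H(Y)

First, compute H(X,Y) = 0.7090 dits

Marginal P(Y) = (1/4, 5/12, 1/3)
H(Y) = 0.4680 dits

H(X|Y) = H(X,Y) - H(Y) = 0.7090 - 0.4680 = 0.2411 dits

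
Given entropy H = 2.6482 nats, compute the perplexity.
14.1286

Perplexity is e^H (or exp(H) for natural log).

H = 2.6482 nats
Perplexity = e^2.6482 = 14.1286

Interpretation: The model's uncertainty is equivalent to choosing uniformly among 14.1 options.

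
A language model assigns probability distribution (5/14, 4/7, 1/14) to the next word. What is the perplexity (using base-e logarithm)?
2.4013

Perplexity is e^H (or exp(H) for natural log).

First, H = -Σ p log p = 0.8760 nats
Perplexity = e^0.8760 = 2.4013

Interpretation: The model's uncertainty is equivalent to choosing uniformly among 2.4 options.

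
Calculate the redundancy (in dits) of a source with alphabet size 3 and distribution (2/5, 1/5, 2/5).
0.0190 dits

Redundancy measures how far a source is from maximum entropy:
R = H_max - H(X)

Maximum entropy for 3 symbols: H_max = log_10(3) = 0.4771 dits
Actual entropy: H(X) = 0.4581 dits
Redundancy: R = 0.4771 - 0.4581 = 0.0190 dits

This redundancy represents potential for compression: the source could be compressed by 0.0190 dits per symbol.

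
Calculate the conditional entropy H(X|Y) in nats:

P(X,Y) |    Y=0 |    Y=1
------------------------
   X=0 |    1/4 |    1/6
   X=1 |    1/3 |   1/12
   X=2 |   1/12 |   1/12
0.9961 nats

Using the chain rule: H(X|Y) = H(X,Y) - H(Y)

First, compute H(X,Y) = 1.6326 nats

Marginal P(Y) = (2/3, 1/3)
H(Y) = 0.6365 nats

H(X|Y) = H(X,Y) - H(Y) = 1.6326 - 0.6365 = 0.9961 nats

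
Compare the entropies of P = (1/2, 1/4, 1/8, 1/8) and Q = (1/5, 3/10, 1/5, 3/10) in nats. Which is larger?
Q

Computing entropies in nats:
H(P) = 1.2130
H(Q) = 1.3662

Distribution Q has higher entropy.

Intuition: The distribution closer to uniform (more spread out) has higher entropy.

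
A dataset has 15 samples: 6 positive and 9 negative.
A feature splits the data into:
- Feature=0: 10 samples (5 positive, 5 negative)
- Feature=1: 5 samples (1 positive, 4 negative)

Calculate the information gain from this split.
0.0636 bits

Information Gain = H(Y) - H(Y|Feature)

Before split:
P(positive) = 6/15 = 0.4000
H(Y) = 0.9710 bits

After split:
Feature=0: H = 1.0000 bits (weight = 10/15)
Feature=1: H = 0.7219 bits (weight = 5/15)
H(Y|Feature) = (10/15)×1.0000 + (5/15)×0.7219 = 0.9073 bits

Information Gain = 0.9710 - 0.9073 = 0.0636 bits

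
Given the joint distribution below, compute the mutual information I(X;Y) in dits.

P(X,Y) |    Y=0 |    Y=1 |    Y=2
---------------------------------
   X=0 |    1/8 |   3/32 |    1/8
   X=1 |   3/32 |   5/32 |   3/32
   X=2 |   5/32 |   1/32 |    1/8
0.0240 dits

Mutual information: I(X;Y) = H(X) + H(Y) - H(X,Y)

Marginals:
P(X) = (11/32, 11/32, 5/16), H(X) = 0.4767 dits
P(Y) = (3/8, 9/32, 11/32), H(Y) = 0.4741 dits

Joint entropy: H(X,Y) = 0.9268 dits

I(X;Y) = 0.4767 + 0.4741 - 0.9268 = 0.0240 dits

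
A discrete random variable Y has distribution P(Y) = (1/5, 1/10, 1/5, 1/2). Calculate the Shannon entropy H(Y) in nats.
1.2206 nats

Shannon entropy is H(X) = -Σ p(x) log p(x).

For P = (1/5, 1/10, 1/5, 1/2):
H = -1/5 × log_e(1/5) -1/10 × log_e(1/10) -1/5 × log_e(1/5) -1/2 × log_e(1/2)
H = 1.2206 nats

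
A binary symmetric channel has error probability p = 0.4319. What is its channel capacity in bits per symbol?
0.0134 bits

For a binary symmetric channel (BSC) with error probability p:
Capacity C = 1 - H(p) bits per symbol

where H(p) = -p log₂(p) - (1-p) log₂(1-p) is the binary entropy function.

H(0.4319) = 0.9866 bits
C = 1 - 0.9866 = 0.0134 bits per symbol

This means we can reliably transmit up to 0.0134 bits of information per channel use.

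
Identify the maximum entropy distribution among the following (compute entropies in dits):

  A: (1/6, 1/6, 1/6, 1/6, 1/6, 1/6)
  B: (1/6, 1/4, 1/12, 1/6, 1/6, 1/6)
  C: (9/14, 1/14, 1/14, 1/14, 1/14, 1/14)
A

For a discrete distribution over n outcomes, entropy is maximized by the uniform distribution.

Computing entropies:
H(A) = 0.7782 dits
H(B) = 0.7592 dits
H(C) = 0.5327 dits

The uniform distribution (where all probabilities equal 1/6) achieves the maximum entropy of log_10(6) = 0.7782 dits.

Distribution A has the highest entropy.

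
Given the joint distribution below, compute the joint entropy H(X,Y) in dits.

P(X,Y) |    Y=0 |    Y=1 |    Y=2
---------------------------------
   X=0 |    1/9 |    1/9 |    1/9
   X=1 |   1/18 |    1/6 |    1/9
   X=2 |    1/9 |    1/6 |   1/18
0.9290 dits

Joint entropy is H(X,Y) = -Σ_{x,y} p(x,y) log p(x,y).

Summing over all non-zero entries:
H(X,Y) = -[1/9·log_10(1/9) + 1/9·log_10(1/9) + 1/9·log_10(1/9) + 1/18·log_10(1/18) + 1/6·log_10(1/6) + 1/9·log_10(1/9) + 1/9·log_10(1/9) + 1/6·log_10(1/6) + 1/18·log_10(1/18)]
H(X,Y) = 0.9290 dits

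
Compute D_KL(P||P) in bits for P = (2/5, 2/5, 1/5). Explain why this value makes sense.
0.0000 bits

KL divergence satisfies the Gibbs inequality: D_KL(P||Q) ≥ 0 for all distributions P, Q.

D_KL(P||Q) = Σ p(x) log(p(x)/q(x))
Each term is p(x) × log_2(p(x)/p(x)) = p(x) × log_2(1) = 0, so the sum is 0.
D_KL(P||Q) = 0.0000 bits

When P = Q, the KL divergence is exactly 0, as there is no 'divergence' between identical distributions.

This non-negativity is a fundamental property: relative entropy cannot be negative because it measures how different Q is from P.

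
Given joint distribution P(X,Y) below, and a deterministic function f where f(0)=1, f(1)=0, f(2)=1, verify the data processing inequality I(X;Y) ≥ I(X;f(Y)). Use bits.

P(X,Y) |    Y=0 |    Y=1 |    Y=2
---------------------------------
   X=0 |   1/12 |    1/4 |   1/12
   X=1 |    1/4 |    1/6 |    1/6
I(X;Y) = 0.0753, I(X;f(Y)) = 0.0718, inequality holds: 0.0753 ≥ 0.0718

Data Processing Inequality: For any Markov chain X → Y → Z, we have I(X;Y) ≥ I(X;Z).

Here Z = f(Y) is a deterministic function of Y, forming X → Y → Z.

Original I(X;Y) = 0.0753 bits

After applying f:
P(X,Z) where Z=f(Y):
- P(X,Z=0) = P(X,Y=1)
- P(X,Z=1) = P(X,Y=0) + P(X,Y=2)

I(X;Z) = I(X;f(Y)) = 0.0718 bits

Verification: 0.0753 ≥ 0.0718 ✓

Information cannot be created by processing; the function f can only lose information about X.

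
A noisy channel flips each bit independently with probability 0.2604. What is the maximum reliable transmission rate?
0.1727 bits

For a binary symmetric channel (BSC) with error probability p:
Capacity C = 1 - H(p) bits per symbol

where H(p) = -p log₂(p) - (1-p) log₂(1-p) is the binary entropy function.

H(0.2604) = 0.8273 bits
C = 1 - 0.8273 = 0.1727 bits per symbol

This means we can reliably transmit up to 0.1727 bits of information per channel use.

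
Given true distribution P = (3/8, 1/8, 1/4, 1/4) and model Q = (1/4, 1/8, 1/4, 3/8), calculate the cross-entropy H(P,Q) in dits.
0.5957 dits

Cross-entropy: H(P,Q) = -Σ p(x) log q(x)

Alternatively: H(P,Q) = H(P) + D_KL(P||Q)
H(P) = 0.5737 dits
D_KL(P||Q) = 0.0220 dits

H(P,Q) = 0.5737 + 0.0220 = 0.5957 dits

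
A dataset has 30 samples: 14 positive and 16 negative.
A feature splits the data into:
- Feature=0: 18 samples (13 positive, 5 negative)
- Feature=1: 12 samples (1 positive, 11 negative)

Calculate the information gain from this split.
0.3198 bits

Information Gain = H(Y) - H(Y|Feature)

Before split:
P(positive) = 14/30 = 0.4667
H(Y) = 0.9968 bits

After split:
Feature=0: H = 0.8524 bits (weight = 18/30)
Feature=1: H = 0.4138 bits (weight = 12/30)
H(Y|Feature) = (18/30)×0.8524 + (12/30)×0.4138 = 0.6770 bits

Information Gain = 0.9968 - 0.6770 = 0.3198 bits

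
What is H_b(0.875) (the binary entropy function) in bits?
0.5436 bits

The binary entropy function is:
H(p) = -p log(p) - (1-p) log(1-p)

H(0.875) = -0.875 × log_2(0.875) - 0.125 × log_2(0.125)
H(0.875) = 0.5436 bits

Note: Binary entropy is maximized at p=0.5 (H=1 bit) and minimized at p=0 or p=1 (H=0).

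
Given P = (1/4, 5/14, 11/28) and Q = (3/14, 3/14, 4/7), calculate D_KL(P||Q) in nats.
0.0738 nats

KL divergence: D_KL(P||Q) = Σ p(x) log(p(x)/q(x))

Computing term by term:
  x=0: 1/4 × log_e[(1/4)/(3/14)] = 1/4 × 0.1542 = 0.0385
  x=1: 5/14 × log_e[(5/14)/(3/14)] = 5/14 × 0.5108 = 0.1824
  x=2: 11/28 × log_e[(11/28)/(4/7)] = 11/28 × -0.3747 = -0.1472

D_KL(P||Q) = 0.0738 nats

Note: KL divergence is always non-negative and equals 0 iff P = Q.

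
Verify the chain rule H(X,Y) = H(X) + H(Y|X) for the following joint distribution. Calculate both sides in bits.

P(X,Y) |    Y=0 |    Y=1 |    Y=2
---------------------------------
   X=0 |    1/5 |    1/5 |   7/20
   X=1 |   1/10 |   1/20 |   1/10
H(X,Y) = 2.3394, H(X) = 0.8113, H(Y|X) = 1.5281 (all in bits)

Chain rule: H(X,Y) = H(X) + H(Y|X)

Left side — joint entropy directly:
H(X,Y) = -Σ p(x,y) log p(x,y) = 2.3394 bits

Right side — compute H(Y|X) from the conditional distributions:
P(X) = (3/4, 1/4), so H(X) = 0.8113 bits
H(Y|X) = Σ_x P(X=x) · H(Y|X=x):
  P(Y|X=0) = (4/15, 4/15, 7/15), H(Y|X=0) = 1.5301, weight P(X=0) = 3/4
  P(Y|X=1) = (2/5, 1/5, 2/5), H(Y|X=1) = 1.5219, weight P(X=1) = 1/4
H(Y|X) = 1.5281 bits

H(X) + H(Y|X) = 0.8113 + 1.5281 = 2.3394 bits

Both sides equal 2.3394 bits. ✓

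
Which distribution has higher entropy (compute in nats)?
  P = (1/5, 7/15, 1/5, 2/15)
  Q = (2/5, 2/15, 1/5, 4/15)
Q

Computing entropies in nats:
H(P) = 1.2681
H(Q) = 1.3095

Distribution Q has higher entropy.

Intuition: The distribution closer to uniform (more spread out) has higher entropy.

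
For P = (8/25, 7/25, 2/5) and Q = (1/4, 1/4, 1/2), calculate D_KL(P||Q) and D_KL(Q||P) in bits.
D_KL(P||Q) = 0.0310, D_KL(Q||P) = 0.0311

KL divergence is not symmetric: D_KL(P||Q) ≠ D_KL(Q||P) in general.

D_KL(P||Q) = 0.0310 bits
D_KL(Q||P) = 0.0311 bits

No, they are not equal!

This asymmetry is why KL divergence is not a true distance metric.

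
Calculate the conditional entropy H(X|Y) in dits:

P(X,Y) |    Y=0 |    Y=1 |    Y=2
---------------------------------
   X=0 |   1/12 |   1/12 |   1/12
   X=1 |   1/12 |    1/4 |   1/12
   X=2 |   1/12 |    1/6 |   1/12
0.4582 dits

Using the chain rule: H(X|Y) = H(X,Y) - H(Y)

First, compute H(X,Y) = 0.9097 dits

Marginal P(Y) = (1/4, 1/2, 1/4)
H(Y) = 0.4515 dits

H(X|Y) = H(X,Y) - H(Y) = 0.9097 - 0.4515 = 0.4582 dits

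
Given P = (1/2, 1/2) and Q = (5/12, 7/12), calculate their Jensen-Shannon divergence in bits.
0.0051 bits

Jensen-Shannon divergence is:
JSD(P||Q) = 0.5 × D_KL(P||M) + 0.5 × D_KL(Q||M)
where M = 0.5 × (P + Q) is the mixture distribution.

M = 0.5 × (1/2, 1/2) + 0.5 × (5/12, 7/12) = (11/24, 13/24)

D_KL(P||M) = 0.0050 bits
D_KL(Q||M) = 0.0051 bits

JSD(P||Q) = 0.5 × 0.0050 + 0.5 × 0.0051 = 0.0051 bits

Unlike KL divergence, JSD is symmetric and bounded: 0 ≤ JSD ≤ log(2).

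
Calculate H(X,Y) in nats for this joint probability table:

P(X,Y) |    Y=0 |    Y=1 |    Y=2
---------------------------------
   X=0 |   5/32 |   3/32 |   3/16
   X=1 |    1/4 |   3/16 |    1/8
1.7462 nats

Joint entropy is H(X,Y) = -Σ_{x,y} p(x,y) log p(x,y).

Summing over all non-zero entries:
H(X,Y) = -[5/32·log_e(5/32) + 3/32·log_e(3/32) + 3/16·log_e(3/16) + 1/4·log_e(1/4) + 3/16·log_e(3/16) + 1/8·log_e(1/8)]
H(X,Y) = 1.7462 nats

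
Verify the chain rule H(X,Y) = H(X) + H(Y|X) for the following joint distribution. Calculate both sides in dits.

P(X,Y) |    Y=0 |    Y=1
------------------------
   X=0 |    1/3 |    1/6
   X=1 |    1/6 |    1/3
H(X,Y) = 0.5775, H(X) = 0.3010, H(Y|X) = 0.2764 (all in dits)

Chain rule: H(X,Y) = H(X) + H(Y|X)

Left side — joint entropy directly:
H(X,Y) = -Σ p(x,y) log p(x,y) = 0.5775 dits

Right side — compute H(Y|X) from the conditional distributions:
P(X) = (1/2, 1/2), so H(X) = 0.3010 dits
H(Y|X) = Σ_x P(X=x) · H(Y|X=x):
  P(Y|X=0) = (2/3, 1/3), H(Y|X=0) = 0.2764, weight P(X=0) = 1/2
  P(Y|X=1) = (1/3, 2/3), H(Y|X=1) = 0.2764, weight P(X=1) = 1/2
H(Y|X) = 0.2764 dits

H(X) + H(Y|X) = 0.3010 + 0.2764 = 0.5775 dits

Both sides equal 0.5775 dits. ✓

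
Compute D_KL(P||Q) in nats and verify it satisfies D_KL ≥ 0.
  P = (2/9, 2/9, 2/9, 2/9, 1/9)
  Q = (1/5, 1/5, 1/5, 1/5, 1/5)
0.0283 nats

KL divergence satisfies the Gibbs inequality: D_KL(P||Q) ≥ 0 for all distributions P, Q.

D_KL(P||Q) = Σ p(x) log(p(x)/q(x))
Term by term:
  x=0: 2/9 × log_e[(2/9)/(1/5)] = 0.0234
  x=1: 2/9 × log_e[(2/9)/(1/5)] = 0.0234
  x=2: 2/9 × log_e[(2/9)/(1/5)] = 0.0234
  x=3: 2/9 × log_e[(2/9)/(1/5)] = 0.0234
  x=4: 1/9 × log_e[(1/9)/(1/5)] = -0.0653
D_KL(P||Q) = 0.0283 nats

D_KL(P||Q) = 0.0283 ≥ 0 ✓

This non-negativity is a fundamental property: relative entropy cannot be negative because it measures how different Q is from P.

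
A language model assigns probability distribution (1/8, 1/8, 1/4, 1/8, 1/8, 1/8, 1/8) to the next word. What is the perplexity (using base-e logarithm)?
6.7272

Perplexity is e^H (or exp(H) for natural log).

First, H = -Σ p log p = 1.9062 nats
Perplexity = e^1.9062 = 6.7272

Interpretation: The model's uncertainty is equivalent to choosing uniformly among 6.7 options.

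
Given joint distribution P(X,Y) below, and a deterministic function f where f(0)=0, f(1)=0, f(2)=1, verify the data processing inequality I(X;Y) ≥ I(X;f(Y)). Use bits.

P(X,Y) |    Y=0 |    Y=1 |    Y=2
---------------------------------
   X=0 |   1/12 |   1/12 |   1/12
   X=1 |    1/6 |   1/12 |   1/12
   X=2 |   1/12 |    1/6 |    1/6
I(X;Y) = 0.0546, I(X;f(Y)) = 0.0137, inequality holds: 0.0546 ≥ 0.0137

Data Processing Inequality: For any Markov chain X → Y → Z, we have I(X;Y) ≥ I(X;Z).

Here Z = f(Y) is a deterministic function of Y, forming X → Y → Z.

Original I(X;Y) = 0.0546 bits

After applying f:
P(X,Z) where Z=f(Y):
- P(X,Z=0) = P(X,Y=0) + P(X,Y=1)
- P(X,Z=1) = P(X,Y=2)

I(X;Z) = I(X;f(Y)) = 0.0137 bits

Verification: 0.0546 ≥ 0.0137 ✓

Information cannot be created by processing; the function f can only lose information about X.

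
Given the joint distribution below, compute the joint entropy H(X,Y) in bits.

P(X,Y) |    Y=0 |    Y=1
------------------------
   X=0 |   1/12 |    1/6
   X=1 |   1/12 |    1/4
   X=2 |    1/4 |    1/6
2.4591 bits

Joint entropy is H(X,Y) = -Σ_{x,y} p(x,y) log p(x,y).

Summing over all non-zero entries:
H(X,Y) = -[1/12·log_2(1/12) + 1/6·log_2(1/6) + 1/12·log_2(1/12) + 1/4·log_2(1/4) + 1/4·log_2(1/4) + 1/6·log_2(1/6)]
H(X,Y) = 2.4591 bits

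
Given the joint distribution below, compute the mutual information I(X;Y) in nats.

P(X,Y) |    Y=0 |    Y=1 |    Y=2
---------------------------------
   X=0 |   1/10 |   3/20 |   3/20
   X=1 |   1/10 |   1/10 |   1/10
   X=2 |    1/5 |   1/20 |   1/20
0.0662 nats

Mutual information: I(X;Y) = H(X) + H(Y) - H(X,Y)

Marginals:
P(X) = (2/5, 3/10, 3/10), H(X) = 1.0889 nats
P(Y) = (2/5, 3/10, 3/10), H(Y) = 1.0889 nats

Joint entropy: H(X,Y) = 2.1116 nats

I(X;Y) = 1.0889 + 1.0889 - 2.1116 = 0.0662 nats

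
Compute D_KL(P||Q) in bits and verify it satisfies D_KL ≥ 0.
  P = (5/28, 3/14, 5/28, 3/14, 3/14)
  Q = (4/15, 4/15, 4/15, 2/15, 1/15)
0.2334 bits

KL divergence satisfies the Gibbs inequality: D_KL(P||Q) ≥ 0 for all distributions P, Q.

D_KL(P||Q) = Σ p(x) log(p(x)/q(x))
Term by term:
  x=0: 5/28 × log_2[(5/28)/(4/15)] = -0.1033
  x=1: 3/14 × log_2[(3/14)/(4/15)] = -0.0676
  x=2: 5/28 × log_2[(5/28)/(4/15)] = -0.1033
  x=3: 3/14 × log_2[(3/14)/(2/15)] = 0.1467
  x=4: 3/14 × log_2[(3/14)/(1/15)] = 0.3610
D_KL(P||Q) = 0.2334 bits

D_KL(P||Q) = 0.2334 ≥ 0 ✓

This non-negativity is a fundamental property: relative entropy cannot be negative because it measures how different Q is from P.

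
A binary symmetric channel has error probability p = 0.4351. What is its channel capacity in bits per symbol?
0.0122 bits

For a binary symmetric channel (BSC) with error probability p:
Capacity C = 1 - H(p) bits per symbol

where H(p) = -p log₂(p) - (1-p) log₂(1-p) is the binary entropy function.

H(0.4351) = 0.9878 bits
C = 1 - 0.9878 = 0.0122 bits per symbol

This means we can reliably transmit up to 0.0122 bits of information per channel use.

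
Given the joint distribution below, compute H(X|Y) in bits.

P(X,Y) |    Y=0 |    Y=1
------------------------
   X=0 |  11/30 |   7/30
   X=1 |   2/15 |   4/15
0.9167 bits

Using the chain rule: H(X|Y) = H(X,Y) - H(Y)

First, compute H(X,Y) = 1.9167 bits

Marginal P(Y) = (1/2, 1/2)
H(Y) = 1.0000 bits

H(X|Y) = H(X,Y) - H(Y) = 1.9167 - 1.0000 = 0.9167 bits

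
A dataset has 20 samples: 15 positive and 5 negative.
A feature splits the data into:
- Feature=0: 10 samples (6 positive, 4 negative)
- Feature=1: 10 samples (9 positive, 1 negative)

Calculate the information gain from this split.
0.0913 bits

Information Gain = H(Y) - H(Y|Feature)

Before split:
P(positive) = 15/20 = 0.7500
H(Y) = 0.8113 bits

After split:
Feature=0: H = 0.9710 bits (weight = 10/20)
Feature=1: H = 0.4690 bits (weight = 10/20)
H(Y|Feature) = (10/20)×0.9710 + (10/20)×0.4690 = 0.7200 bits

Information Gain = 0.8113 - 0.7200 = 0.0913 bits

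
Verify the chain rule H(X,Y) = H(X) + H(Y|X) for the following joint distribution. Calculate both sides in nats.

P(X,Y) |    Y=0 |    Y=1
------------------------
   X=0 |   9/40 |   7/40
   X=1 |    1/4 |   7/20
H(X,Y) = 1.3547, H(X) = 0.6730, H(Y|X) = 0.6816 (all in nats)

Chain rule: H(X,Y) = H(X) + H(Y|X)

Left side — joint entropy directly:
H(X,Y) = -Σ p(x,y) log p(x,y) = 1.3547 nats

Right side — compute H(Y|X) from the conditional distributions:
P(X) = (2/5, 3/5), so H(X) = 0.6730 nats
H(Y|X) = Σ_x P(X=x) · H(Y|X=x):
  P(Y|X=0) = (9/16, 7/16), H(Y|X=0) = 0.6853, weight P(X=0) = 2/5
  P(Y|X=1) = (5/12, 7/12), H(Y|X=1) = 0.6792, weight P(X=1) = 3/5
H(Y|X) = 0.6816 nats

H(X) + H(Y|X) = 0.6730 + 0.6816 = 1.3547 nats

Both sides equal 1.3547 nats. ✓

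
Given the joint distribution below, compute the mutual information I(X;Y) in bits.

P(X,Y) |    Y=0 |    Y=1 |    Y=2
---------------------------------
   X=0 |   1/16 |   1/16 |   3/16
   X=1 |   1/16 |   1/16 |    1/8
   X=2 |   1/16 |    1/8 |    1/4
0.0131 bits

Mutual information: I(X;Y) = H(X) + H(Y) - H(X,Y)

Marginals:
P(X) = (5/16, 1/4, 7/16), H(X) = 1.5462 bits
P(Y) = (3/16, 1/4, 9/16), H(Y) = 1.4197 bits

Joint entropy: H(X,Y) = 2.9528 bits

I(X;Y) = 1.5462 + 1.4197 - 2.9528 = 0.0131 bits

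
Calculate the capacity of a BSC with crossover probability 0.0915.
0.5585 bits

For a binary symmetric channel (BSC) with error probability p:
Capacity C = 1 - H(p) bits per symbol

where H(p) = -p log₂(p) - (1-p) log₂(1-p) is the binary entropy function.

H(0.0915) = 0.4415 bits
C = 1 - 0.4415 = 0.5585 bits per symbol

This means we can reliably transmit up to 0.5585 bits of information per channel use.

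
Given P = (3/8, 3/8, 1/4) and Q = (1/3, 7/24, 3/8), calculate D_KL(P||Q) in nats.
0.0370 nats

KL divergence: D_KL(P||Q) = Σ p(x) log(p(x)/q(x))

Computing term by term:
  x=0: 3/8 × log_e[(3/8)/(1/3)] = 3/8 × 0.1178 = 0.0442
  x=1: 3/8 × log_e[(3/8)/(7/24)] = 3/8 × 0.2513 = 0.0942
  x=2: 1/4 × log_e[(1/4)/(3/8)] = 1/4 × -0.4055 = -0.1014

D_KL(P||Q) = 0.0370 nats

Note: KL divergence is always non-negative and equals 0 iff P = Q.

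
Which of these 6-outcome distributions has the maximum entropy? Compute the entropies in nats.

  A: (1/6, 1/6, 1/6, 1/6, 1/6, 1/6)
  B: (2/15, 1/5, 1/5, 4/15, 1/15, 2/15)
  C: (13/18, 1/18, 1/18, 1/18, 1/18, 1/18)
A

For a discrete distribution over n outcomes, entropy is maximized by the uniform distribution.

Computing entropies:
H(A) = 1.7918 nats
H(B) = 1.7141 nats
H(C) = 1.0379 nats

The uniform distribution (where all probabilities equal 1/6) achieves the maximum entropy of log_e(6) = 1.7918 nats.

Distribution A has the highest entropy.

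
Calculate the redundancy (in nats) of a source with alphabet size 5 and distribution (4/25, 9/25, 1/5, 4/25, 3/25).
0.0789 nats

Redundancy measures how far a source is from maximum entropy:
R = H_max - H(X)

Maximum entropy for 5 symbols: H_max = log_e(5) = 1.6094 nats
Actual entropy: H(X) = 1.5305 nats
Redundancy: R = 1.6094 - 1.5305 = 0.0789 nats

This redundancy represents potential for compression: the source could be compressed by 0.0789 nats per symbol.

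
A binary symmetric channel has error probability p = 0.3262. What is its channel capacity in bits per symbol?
0.0890 bits

For a binary symmetric channel (BSC) with error probability p:
Capacity C = 1 - H(p) bits per symbol

where H(p) = -p log₂(p) - (1-p) log₂(1-p) is the binary entropy function.

H(0.3262) = 0.9110 bits
C = 1 - 0.9110 = 0.0890 bits per symbol

This means we can reliably transmit up to 0.0890 bits of information per channel use.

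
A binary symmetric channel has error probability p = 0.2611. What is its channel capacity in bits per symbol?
0.1716 bits

For a binary symmetric channel (BSC) with error probability p:
Capacity C = 1 - H(p) bits per symbol

where H(p) = -p log₂(p) - (1-p) log₂(1-p) is the binary entropy function.

H(0.2611) = 0.8284 bits
C = 1 - 0.8284 = 0.1716 bits per symbol

This means we can reliably transmit up to 0.1716 bits of information per channel use.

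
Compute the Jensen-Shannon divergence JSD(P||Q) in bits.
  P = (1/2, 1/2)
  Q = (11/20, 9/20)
0.0018 bits

Jensen-Shannon divergence is:
JSD(P||Q) = 0.5 × D_KL(P||M) + 0.5 × D_KL(Q||M)
where M = 0.5 × (P + Q) is the mixture distribution.

M = 0.5 × (1/2, 1/2) + 0.5 × (11/20, 9/20) = (21/40, 19/40)

D_KL(P||M) = 0.0018 bits
D_KL(Q||M) = 0.0018 bits

JSD(P||Q) = 0.5 × 0.0018 + 0.5 × 0.0018 = 0.0018 bits

Unlike KL divergence, JSD is symmetric and bounded: 0 ≤ JSD ≤ log(2).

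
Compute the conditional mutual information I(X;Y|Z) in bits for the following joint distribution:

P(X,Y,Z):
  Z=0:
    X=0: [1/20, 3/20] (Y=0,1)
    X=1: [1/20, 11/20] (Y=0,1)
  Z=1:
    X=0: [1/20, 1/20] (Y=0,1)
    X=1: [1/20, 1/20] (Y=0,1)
0.0243 bits

Conditional mutual information: I(X;Y|Z) = H(X|Z) + H(Y|Z) - H(X,Y|Z)

H(Z) = 0.7219
H(X,Z) = 1.5710 → H(X|Z) = 0.8490
H(Y,Z) = 1.3568 → H(Y|Z) = 0.6349
H(X,Y,Z) = 2.1815 → H(X,Y|Z) = 1.4596

I(X;Y|Z) = 0.8490 + 0.6349 - 1.4596 = 0.0243 bits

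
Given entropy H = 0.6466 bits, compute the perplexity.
1.5655

Perplexity is 2^H (or exp(H) for natural log).

H = 0.6466 bits
Perplexity = 2^0.6466 = 1.5655

Interpretation: The model's uncertainty is equivalent to choosing uniformly among 1.6 options.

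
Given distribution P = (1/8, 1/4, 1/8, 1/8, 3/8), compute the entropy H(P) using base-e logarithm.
1.4942 nats

Shannon entropy is H(X) = -Σ p(x) log p(x).

For P = (1/8, 1/4, 1/8, 1/8, 3/8):
H = -1/8 × log_e(1/8) -1/4 × log_e(1/4) -1/8 × log_e(1/8) -1/8 × log_e(1/8) -3/8 × log_e(3/8)
H = 1.4942 nats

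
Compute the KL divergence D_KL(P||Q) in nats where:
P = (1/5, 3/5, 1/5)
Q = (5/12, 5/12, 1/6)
0.1085 nats

KL divergence: D_KL(P||Q) = Σ p(x) log(p(x)/q(x))

Computing term by term:
  x=0: 1/5 × log_e[(1/5)/(5/12)] = 1/5 × -0.7340 = -0.1468
  x=1: 3/5 × log_e[(3/5)/(5/12)] = 3/5 × 0.3646 = 0.2188
  x=2: 1/5 × log_e[(1/5)/(1/6)] = 1/5 × 0.1823 = 0.0365

D_KL(P||Q) = 0.1085 nats

Note: KL divergence is always non-negative and equals 0 iff P = Q.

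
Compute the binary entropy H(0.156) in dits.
0.1880 dits

The binary entropy function is:
H(p) = -p log(p) - (1-p) log(1-p)

H(0.156) = -0.156 × log_10(0.156) - 0.844 × log_10(0.844)
H(0.156) = 0.1880 dits

Note: Binary entropy is maximized at p=0.5 (H=1 bit) and minimized at p=0 or p=1 (H=0).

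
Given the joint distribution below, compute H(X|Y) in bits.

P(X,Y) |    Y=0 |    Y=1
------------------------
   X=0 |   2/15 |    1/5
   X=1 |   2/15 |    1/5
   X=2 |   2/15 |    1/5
1.5850 bits

Using the chain rule: H(X|Y) = H(X,Y) - H(Y)

First, compute H(X,Y) = 2.5559 bits

Marginal P(Y) = (2/5, 3/5)
H(Y) = 0.9710 bits

H(X|Y) = H(X,Y) - H(Y) = 2.5559 - 0.9710 = 1.5850 bits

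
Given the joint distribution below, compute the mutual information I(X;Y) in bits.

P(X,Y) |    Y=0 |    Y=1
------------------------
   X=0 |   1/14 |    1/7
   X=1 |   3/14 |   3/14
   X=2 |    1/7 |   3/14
0.0131 bits

Mutual information: I(X;Y) = H(X) + H(Y) - H(X,Y)

Marginals:
P(X) = (3/14, 3/7, 5/14), H(X) = 1.5306 bits
P(Y) = (3/7, 4/7), H(Y) = 0.9852 bits

Joint entropy: H(X,Y) = 2.5027 bits

I(X;Y) = 1.5306 + 0.9852 - 2.5027 = 0.0131 bits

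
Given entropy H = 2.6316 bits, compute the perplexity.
6.1971

Perplexity is 2^H (or exp(H) for natural log).

H = 2.6316 bits
Perplexity = 2^2.6316 = 6.1971

Interpretation: The model's uncertainty is equivalent to choosing uniformly among 6.2 options.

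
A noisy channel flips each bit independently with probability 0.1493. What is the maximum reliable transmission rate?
0.3919 bits

For a binary symmetric channel (BSC) with error probability p:
Capacity C = 1 - H(p) bits per symbol

where H(p) = -p log₂(p) - (1-p) log₂(1-p) is the binary entropy function.

H(0.1493) = 0.6081 bits
C = 1 - 0.6081 = 0.3919 bits per symbol

This means we can reliably transmit up to 0.3919 bits of information per channel use.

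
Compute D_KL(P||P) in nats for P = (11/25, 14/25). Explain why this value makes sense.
0.0000 nats

KL divergence satisfies the Gibbs inequality: D_KL(P||Q) ≥ 0 for all distributions P, Q.

D_KL(P||Q) = Σ p(x) log(p(x)/q(x))
Each term is p(x) × log_e(p(x)/p(x)) = p(x) × log_e(1) = 0, so the sum is 0.
D_KL(P||Q) = 0.0000 nats

When P = Q, the KL divergence is exactly 0, as there is no 'divergence' between identical distributions.

This non-negativity is a fundamental property: relative entropy cannot be negative because it measures how different Q is from P.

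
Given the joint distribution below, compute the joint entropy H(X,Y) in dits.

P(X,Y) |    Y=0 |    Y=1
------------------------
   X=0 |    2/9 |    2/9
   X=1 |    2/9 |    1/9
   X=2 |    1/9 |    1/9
0.7536 dits

Joint entropy is H(X,Y) = -Σ_{x,y} p(x,y) log p(x,y).

Summing over all non-zero entries:
H(X,Y) = -[2/9·log_10(2/9) + 2/9·log_10(2/9) + 2/9·log_10(2/9) + 1/9·log_10(1/9) + 1/9·log_10(1/9) + 1/9·log_10(1/9)]
H(X,Y) = 0.7536 dits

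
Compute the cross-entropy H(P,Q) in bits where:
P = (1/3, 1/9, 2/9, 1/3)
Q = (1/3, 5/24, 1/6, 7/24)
1.9467 bits

Cross-entropy: H(P,Q) = -Σ p(x) log q(x)

Alternatively: H(P,Q) = H(P) + D_KL(P||Q)
H(P) = 1.8911 bits
D_KL(P||Q) = 0.0557 bits

H(P,Q) = 1.8911 + 0.0557 = 1.9467 bits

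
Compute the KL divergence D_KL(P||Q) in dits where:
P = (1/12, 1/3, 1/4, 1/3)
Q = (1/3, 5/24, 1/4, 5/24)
0.0859 dits

KL divergence: D_KL(P||Q) = Σ p(x) log(p(x)/q(x))

Computing term by term:
  x=0: 1/12 × log_10[(1/12)/(1/3)] = 1/12 × -0.6021 = -0.0502
  x=1: 1/3 × log_10[(1/3)/(5/24)] = 1/3 × 0.2041 = 0.0680
  x=2: 1/4 × log_10[(1/4)/(1/4)] = 1/4 × 0.0000 = 0.0000
  x=3: 1/3 × log_10[(1/3)/(5/24)] = 1/3 × 0.2041 = 0.0680

D_KL(P||Q) = 0.0859 dits

Note: KL divergence is always non-negative and equals 0 iff P = Q.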